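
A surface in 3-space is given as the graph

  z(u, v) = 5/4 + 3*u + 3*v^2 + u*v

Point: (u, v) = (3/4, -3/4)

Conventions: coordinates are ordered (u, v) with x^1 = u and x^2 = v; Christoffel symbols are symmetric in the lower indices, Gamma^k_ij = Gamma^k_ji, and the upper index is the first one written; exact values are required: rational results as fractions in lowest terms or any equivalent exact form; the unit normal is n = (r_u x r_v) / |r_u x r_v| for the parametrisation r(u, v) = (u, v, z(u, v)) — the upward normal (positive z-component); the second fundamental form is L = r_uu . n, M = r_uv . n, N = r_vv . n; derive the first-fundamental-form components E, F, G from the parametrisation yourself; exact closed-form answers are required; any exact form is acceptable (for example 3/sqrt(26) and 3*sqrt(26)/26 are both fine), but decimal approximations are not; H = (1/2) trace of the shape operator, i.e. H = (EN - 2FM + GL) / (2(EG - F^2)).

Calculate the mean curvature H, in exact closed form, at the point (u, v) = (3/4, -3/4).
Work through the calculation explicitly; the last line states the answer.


z_u = 9/4, z_v = -15/4, z_uu = 0, z_uv = 1, z_vv = 6
E = 97/16, F = -135/16, G = 241/16; answer radicand W^2 = 161/8
unnormalised second-form numerators: l = 0, m = 1, n = 6; L = l/sqrt(161/8), and similarly M = m/sqrt(W^2), N = n/sqrt(W^2)
H = (E*n - 2*F*m + G*l) / (2*(EG - F^2)*sqrt(W^2)); E*n - 2*F*m + G*l = 213/4, EG - F^2 = 161/8, so H = (213/161)/sqrt(161/8)

Answer: H = 426*sqrt(322)/25921


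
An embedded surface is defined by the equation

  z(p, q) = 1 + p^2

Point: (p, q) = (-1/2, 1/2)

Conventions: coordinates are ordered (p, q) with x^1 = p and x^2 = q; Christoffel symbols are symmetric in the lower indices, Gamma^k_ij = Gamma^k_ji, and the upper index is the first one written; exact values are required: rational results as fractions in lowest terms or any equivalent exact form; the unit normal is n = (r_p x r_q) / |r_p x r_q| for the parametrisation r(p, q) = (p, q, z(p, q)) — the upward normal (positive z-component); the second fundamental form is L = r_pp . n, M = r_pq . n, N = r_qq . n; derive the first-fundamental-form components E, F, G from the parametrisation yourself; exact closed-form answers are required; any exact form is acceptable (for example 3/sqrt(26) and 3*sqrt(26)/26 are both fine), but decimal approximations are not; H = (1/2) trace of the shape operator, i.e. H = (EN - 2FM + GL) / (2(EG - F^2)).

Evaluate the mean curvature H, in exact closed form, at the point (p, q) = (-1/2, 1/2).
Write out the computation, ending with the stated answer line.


z_p = -1, z_q = 0, z_pp = 2, z_pq = 0, z_qq = 0
E = 2, F = 0, G = 1; answer radicand W^2 = 2
unnormalised second-form numerators: l = 2, m = 0, n = 0; L = l/sqrt(2), and similarly M = m/sqrt(W^2), N = n/sqrt(W^2)
H = (E*n - 2*F*m + G*l) / (2*(EG - F^2)*sqrt(W^2)); E*n - 2*F*m + G*l = 2, EG - F^2 = 2, so H = (1/2)/sqrt(2)

Answer: H = sqrt(2)/4


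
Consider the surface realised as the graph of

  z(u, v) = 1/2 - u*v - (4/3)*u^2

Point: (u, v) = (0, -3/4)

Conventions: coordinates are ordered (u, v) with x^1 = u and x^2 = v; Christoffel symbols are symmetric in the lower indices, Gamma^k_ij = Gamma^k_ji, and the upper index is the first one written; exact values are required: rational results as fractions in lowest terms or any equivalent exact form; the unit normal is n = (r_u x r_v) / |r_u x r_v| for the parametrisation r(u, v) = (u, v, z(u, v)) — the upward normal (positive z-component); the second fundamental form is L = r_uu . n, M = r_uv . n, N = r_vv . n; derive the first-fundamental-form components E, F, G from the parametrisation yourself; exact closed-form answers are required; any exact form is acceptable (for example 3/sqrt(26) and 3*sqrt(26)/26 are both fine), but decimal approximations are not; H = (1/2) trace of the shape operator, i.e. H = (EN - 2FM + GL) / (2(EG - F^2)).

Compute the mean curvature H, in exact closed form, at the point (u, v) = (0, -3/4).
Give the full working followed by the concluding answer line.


z_u = 3/4, z_v = 0, z_uu = -8/3, z_uv = -1, z_vv = 0
E = 25/16, F = 0, G = 1; answer radicand W^2 = 25/16
unnormalised second-form numerators: l = -8/3, m = -1, n = 0; L = l/sqrt(25/16), and similarly M = m/sqrt(W^2), N = n/sqrt(W^2)
H = (E*n - 2*F*m + G*l) / (2*(EG - F^2)*sqrt(W^2)); E*n - 2*F*m + G*l = -8/3, EG - F^2 = 25/16, so H = (-64/75)/sqrt(25/16)

Answer: H = -256/375


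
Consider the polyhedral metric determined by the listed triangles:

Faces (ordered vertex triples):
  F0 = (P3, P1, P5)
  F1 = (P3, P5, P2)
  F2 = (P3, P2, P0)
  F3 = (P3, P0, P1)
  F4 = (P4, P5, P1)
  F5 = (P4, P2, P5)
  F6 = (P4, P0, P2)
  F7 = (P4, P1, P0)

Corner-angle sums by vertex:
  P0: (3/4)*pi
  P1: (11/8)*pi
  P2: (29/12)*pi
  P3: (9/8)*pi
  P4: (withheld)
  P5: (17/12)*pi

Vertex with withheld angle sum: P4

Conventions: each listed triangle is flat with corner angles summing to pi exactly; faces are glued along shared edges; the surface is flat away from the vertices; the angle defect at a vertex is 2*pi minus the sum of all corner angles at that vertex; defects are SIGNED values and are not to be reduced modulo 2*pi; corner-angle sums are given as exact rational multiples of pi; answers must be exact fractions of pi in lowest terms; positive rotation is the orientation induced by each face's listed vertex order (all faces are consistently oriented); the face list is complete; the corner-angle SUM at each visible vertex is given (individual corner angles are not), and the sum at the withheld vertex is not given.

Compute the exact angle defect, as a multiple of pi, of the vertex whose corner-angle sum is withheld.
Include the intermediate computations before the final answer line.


V = 6, E = 12, F = 8; chi = V - E + F = 2
Gauss-Bonnet: total defect = 2*pi*chi = 4*pi; visible defects sum to (35/12)*pi

Answer: defect(P4) = (13/12)*pi


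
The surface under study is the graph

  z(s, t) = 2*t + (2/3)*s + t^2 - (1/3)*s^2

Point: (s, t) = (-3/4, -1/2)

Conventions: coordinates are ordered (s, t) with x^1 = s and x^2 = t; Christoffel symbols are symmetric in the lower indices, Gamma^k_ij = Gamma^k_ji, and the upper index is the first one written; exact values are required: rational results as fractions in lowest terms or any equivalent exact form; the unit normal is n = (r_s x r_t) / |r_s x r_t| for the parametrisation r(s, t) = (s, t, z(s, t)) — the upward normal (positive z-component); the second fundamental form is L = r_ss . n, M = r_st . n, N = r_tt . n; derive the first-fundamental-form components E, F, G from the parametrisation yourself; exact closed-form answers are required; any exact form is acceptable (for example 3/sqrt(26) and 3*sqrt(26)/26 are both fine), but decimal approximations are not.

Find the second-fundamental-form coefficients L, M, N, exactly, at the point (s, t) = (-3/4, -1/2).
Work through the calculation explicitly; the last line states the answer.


z_s = 7/6, z_t = 1, z_ss = -2/3, z_st = 0, z_tt = 2
E = 85/36, F = 7/6, G = 2; answer radicand W^2 = 121/36
unnormalised second-form numerators: l = -2/3, m = 0, n = 2; L = l/sqrt(121/36), and similarly M = m/sqrt(W^2), N = n/sqrt(W^2)

Answer: L = -4/11, M = 0, N = 12/11


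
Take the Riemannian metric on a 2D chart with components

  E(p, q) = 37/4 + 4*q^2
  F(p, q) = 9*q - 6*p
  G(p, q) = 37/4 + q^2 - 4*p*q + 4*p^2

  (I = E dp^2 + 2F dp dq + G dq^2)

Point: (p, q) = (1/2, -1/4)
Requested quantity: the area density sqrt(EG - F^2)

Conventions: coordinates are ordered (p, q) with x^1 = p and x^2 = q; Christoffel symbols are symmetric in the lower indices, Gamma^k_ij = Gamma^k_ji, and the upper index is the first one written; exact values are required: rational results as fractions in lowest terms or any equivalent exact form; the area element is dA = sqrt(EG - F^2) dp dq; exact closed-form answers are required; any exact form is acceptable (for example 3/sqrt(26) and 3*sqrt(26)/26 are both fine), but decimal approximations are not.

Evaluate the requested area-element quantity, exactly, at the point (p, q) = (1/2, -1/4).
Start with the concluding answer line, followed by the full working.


Answer: sqrt(EG - F^2) = sqrt(4810)/8

E = 19/2, F = -21/4, G = 173/16; EG - F^2 = 2405/32


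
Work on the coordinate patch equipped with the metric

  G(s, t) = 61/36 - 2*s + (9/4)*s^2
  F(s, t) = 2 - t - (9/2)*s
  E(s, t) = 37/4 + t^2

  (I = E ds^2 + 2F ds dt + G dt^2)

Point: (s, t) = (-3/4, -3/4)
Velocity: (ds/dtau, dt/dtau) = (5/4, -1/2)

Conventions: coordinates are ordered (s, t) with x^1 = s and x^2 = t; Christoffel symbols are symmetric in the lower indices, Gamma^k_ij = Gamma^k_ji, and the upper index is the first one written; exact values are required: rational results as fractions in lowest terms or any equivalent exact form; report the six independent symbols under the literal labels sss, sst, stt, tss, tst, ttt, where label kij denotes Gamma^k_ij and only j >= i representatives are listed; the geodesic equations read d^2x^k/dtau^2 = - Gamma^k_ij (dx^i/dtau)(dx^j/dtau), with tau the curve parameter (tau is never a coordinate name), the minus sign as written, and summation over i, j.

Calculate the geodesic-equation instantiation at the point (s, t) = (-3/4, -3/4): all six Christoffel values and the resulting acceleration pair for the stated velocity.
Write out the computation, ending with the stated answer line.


E = 157/16, F = 49/8, G = 2569/576 at the point
E_s = 0, E_t = -3/2, F_s = -9/2, F_t = -1, G_s = -43/8, G_t = 0
EG - F^2 = 57589/9216;  g^inv = (9216/57589) * [[2569/576, -49/8], [-49/8, 157/16]]
first-kind symbols [ij,l] = (1/2)(d_i g_jl + d_j g_il - d_l g_ij): [ss,s] = E_s/2 = 0, [ss,t] = F_s - E_t/2 = -15/4, [st,s] = E_t/2 = -3/4, [st,t] = G_s/2 = -43/16, [tt,s] = F_t - G_s/2 = 27/16, [tt,t] = G_t/2 = 0
Gamma^s_ij = (G*[ij,s] - F*[ij,t])/(EG - F^2), Gamma^t_ij = (E*[ij,t] - F*[ij,s])/(EG - F^2)
Gamma_sss = 30240/8227, Gamma_sst = 17268/8227, Gamma_stt = 9909/8227, Gamma_tss = -339120/57589, Gamma_tst = -200700/57589, Gamma_ttt = -13608/8227
d^2s/dtau^2 = -(Gamma_sss*(5/4)^2 + 2*Gamma_sst*(5/4)*(-1/2) + Gamma_stt*(-1/2)^2) = -112569/32908
d^2t/dtau^2 = -(Gamma_tss*(5/4)^2 + 2*Gamma_tst*(5/4)*(-1/2) + Gamma_ttt*(-1/2)^2) = 302814/57589

Answer: Gamma_sss = 30240/8227, Gamma_sst = 17268/8227, Gamma_stt = 9909/8227, Gamma_tss = -339120/57589, Gamma_tst = -200700/57589, Gamma_ttt = -13608/8227; accelerations (d^2s/dtau^2, d^2t/dtau^2) = (-112569/32908, 302814/57589)


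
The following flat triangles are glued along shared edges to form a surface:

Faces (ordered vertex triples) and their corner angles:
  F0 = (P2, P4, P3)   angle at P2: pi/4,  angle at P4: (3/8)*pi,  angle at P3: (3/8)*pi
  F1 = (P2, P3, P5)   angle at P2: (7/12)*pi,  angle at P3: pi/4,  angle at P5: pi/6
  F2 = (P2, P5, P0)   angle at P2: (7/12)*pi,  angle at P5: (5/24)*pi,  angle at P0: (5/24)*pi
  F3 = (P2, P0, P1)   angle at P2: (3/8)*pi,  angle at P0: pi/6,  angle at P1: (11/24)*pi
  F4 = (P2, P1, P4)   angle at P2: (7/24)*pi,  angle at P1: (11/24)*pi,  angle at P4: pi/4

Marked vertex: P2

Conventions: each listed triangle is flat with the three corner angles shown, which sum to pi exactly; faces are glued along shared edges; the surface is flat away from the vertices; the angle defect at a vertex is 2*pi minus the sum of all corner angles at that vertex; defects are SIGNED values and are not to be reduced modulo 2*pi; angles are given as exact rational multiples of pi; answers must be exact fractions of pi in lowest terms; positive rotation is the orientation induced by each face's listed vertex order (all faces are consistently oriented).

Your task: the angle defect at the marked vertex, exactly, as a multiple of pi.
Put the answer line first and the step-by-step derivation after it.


Answer: defect(P2) = -pi/12

Sum of corner angles at P2: (25/12)*pi
defect = 2*pi - (25/12)*pi


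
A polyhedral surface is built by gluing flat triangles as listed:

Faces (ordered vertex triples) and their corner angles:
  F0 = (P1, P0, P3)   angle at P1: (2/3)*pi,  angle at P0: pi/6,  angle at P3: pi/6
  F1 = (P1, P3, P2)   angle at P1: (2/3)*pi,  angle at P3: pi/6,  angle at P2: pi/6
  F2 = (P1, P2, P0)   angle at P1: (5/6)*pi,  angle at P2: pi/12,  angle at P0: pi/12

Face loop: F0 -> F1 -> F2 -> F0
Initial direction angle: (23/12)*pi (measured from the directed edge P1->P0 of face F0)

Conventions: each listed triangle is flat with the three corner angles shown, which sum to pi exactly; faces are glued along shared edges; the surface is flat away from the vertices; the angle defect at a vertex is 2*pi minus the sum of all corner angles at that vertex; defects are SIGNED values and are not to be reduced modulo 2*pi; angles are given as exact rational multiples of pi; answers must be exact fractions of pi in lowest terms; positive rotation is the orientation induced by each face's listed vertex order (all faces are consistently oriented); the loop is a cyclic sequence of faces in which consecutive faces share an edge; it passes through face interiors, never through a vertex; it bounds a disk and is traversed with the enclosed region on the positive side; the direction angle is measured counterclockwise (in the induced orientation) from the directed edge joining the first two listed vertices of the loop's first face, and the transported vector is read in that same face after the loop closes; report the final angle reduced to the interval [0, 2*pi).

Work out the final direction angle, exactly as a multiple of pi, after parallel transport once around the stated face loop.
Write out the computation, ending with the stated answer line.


enclosed vertex P1: corner angles sum to (13/6)*pi, defect = 2*pi - (13/6)*pi = -pi/6
summing the enclosed defects onto the initial angle, mod 2*pi in the induced orientation:
final angle = (23/12)*pi - pi/6 = (7/4)*pi (mod 2*pi)

Answer: final direction angle = (7/4)*pi


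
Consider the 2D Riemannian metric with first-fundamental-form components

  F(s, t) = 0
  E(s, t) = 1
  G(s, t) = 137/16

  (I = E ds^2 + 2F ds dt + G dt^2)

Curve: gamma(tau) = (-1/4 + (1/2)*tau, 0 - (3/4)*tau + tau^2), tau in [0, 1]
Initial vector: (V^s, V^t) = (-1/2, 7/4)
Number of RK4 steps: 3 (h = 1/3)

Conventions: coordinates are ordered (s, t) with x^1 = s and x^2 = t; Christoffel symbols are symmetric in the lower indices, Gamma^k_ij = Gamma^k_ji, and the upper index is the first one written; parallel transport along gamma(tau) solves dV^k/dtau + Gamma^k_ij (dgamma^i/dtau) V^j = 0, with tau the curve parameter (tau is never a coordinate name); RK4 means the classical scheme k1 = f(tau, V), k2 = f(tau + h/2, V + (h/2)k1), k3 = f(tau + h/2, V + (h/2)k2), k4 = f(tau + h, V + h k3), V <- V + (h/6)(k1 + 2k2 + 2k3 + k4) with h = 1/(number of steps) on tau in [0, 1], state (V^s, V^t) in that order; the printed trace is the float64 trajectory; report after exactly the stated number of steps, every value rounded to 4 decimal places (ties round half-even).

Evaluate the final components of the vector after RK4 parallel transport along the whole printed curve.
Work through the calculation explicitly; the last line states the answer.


gamma'(tau) = (1/2, -3/4 + 2*tau); f(tau, V)^k = -Gamma^k_ij(gamma(tau)) gamma'^i(tau) V^j; h = 1/3; intermediate values shown to 6 dp
curve data and Christoffel symbols at the stage parameters:
  tau = 0.000000: gamma = (-0.250000, 0.000000), gamma' = (0.500000, -0.750000); Gamma_sss = 0.000000, Gamma_sst = 0.000000, Gamma_stt = 0.000000, Gamma_tss = 0.000000, Gamma_tst = 0.000000, Gamma_ttt = 0.000000
  tau = 0.166667: gamma = (-0.166667, -0.097222), gamma' = (0.500000, -0.416667); Gamma_sss = 0.000000, Gamma_sst = 0.000000, Gamma_stt = 0.000000, Gamma_tss = 0.000000, Gamma_tst = 0.000000, Gamma_ttt = 0.000000
  tau = 0.333333: gamma = (-0.083333, -0.138889), gamma' = (0.500000, -0.083333); Gamma_sss = 0.000000, Gamma_sst = 0.000000, Gamma_stt = 0.000000, Gamma_tss = 0.000000, Gamma_tst = 0.000000, Gamma_ttt = 0.000000
  tau = 0.500000: gamma = (0.000000, -0.125000), gamma' = (0.500000, 0.250000); Gamma_sss = 0.000000, Gamma_sst = 0.000000, Gamma_stt = 0.000000, Gamma_tss = 0.000000, Gamma_tst = 0.000000, Gamma_ttt = 0.000000
  tau = 0.666667: gamma = (0.083333, -0.055556), gamma' = (0.500000, 0.583333); Gamma_sss = 0.000000, Gamma_sst = 0.000000, Gamma_stt = 0.000000, Gamma_tss = 0.000000, Gamma_tst = 0.000000, Gamma_ttt = 0.000000
  tau = 0.833333: gamma = (0.166667, 0.069444), gamma' = (0.500000, 0.916667); Gamma_sss = 0.000000, Gamma_sst = 0.000000, Gamma_stt = 0.000000, Gamma_tss = 0.000000, Gamma_tst = 0.000000, Gamma_ttt = 0.000000
  tau = 1.000000: gamma = (0.250000, 0.250000), gamma' = (0.500000, 1.250000); Gamma_sss = 0.000000, Gamma_sst = 0.000000, Gamma_stt = 0.000000, Gamma_tss = 0.000000, Gamma_tst = 0.000000, Gamma_ttt = 0.000000
step 0: V^s = -0.5000, V^t = 1.7500
step 1: k1 = (0.000000, 0.000000), k2 = (0.000000, 0.000000), k3 = (0.000000, 0.000000), k4 = (0.000000, 0.000000); V <- V + (h/6)(k1 + 2k2 + 2k3 + k4): V^s = -0.5000, V^t = 1.7500
step 2: k1 = (0.000000, 0.000000), k2 = (0.000000, 0.000000), k3 = (0.000000, 0.000000), k4 = (0.000000, 0.000000); V <- V + (h/6)(k1 + 2k2 + 2k3 + k4): V^s = -0.5000, V^t = 1.7500
step 3: k1 = (0.000000, 0.000000), k2 = (0.000000, 0.000000), k3 = (0.000000, 0.000000), k4 = (0.000000, 0.000000); V <- V + (h/6)(k1 + 2k2 + 2k3 + k4): V^s = -0.5000, V^t = 1.7500

Answer: V^s = -0.5000, V^t = 1.7500


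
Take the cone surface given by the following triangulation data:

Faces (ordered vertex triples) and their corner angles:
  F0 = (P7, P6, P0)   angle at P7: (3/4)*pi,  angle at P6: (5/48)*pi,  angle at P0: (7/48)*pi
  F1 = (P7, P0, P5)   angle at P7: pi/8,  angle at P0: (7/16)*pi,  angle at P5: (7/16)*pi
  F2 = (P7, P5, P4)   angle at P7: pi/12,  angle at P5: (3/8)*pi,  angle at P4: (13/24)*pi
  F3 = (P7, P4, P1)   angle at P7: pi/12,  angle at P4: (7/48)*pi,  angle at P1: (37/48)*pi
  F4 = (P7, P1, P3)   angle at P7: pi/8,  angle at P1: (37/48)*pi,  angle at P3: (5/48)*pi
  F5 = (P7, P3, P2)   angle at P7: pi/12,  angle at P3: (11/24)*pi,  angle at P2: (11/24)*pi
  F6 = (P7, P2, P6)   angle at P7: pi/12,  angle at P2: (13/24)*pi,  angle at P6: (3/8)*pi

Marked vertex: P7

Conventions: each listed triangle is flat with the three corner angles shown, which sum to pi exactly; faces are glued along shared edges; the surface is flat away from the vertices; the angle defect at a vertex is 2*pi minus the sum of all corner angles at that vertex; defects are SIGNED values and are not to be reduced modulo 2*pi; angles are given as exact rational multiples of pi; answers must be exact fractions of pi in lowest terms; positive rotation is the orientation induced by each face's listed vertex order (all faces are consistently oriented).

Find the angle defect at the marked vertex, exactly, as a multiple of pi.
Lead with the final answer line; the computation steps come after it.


Answer: defect(P7) = (2/3)*pi

Sum of corner angles at P7: (4/3)*pi
defect = 2*pi - (4/3)*pi


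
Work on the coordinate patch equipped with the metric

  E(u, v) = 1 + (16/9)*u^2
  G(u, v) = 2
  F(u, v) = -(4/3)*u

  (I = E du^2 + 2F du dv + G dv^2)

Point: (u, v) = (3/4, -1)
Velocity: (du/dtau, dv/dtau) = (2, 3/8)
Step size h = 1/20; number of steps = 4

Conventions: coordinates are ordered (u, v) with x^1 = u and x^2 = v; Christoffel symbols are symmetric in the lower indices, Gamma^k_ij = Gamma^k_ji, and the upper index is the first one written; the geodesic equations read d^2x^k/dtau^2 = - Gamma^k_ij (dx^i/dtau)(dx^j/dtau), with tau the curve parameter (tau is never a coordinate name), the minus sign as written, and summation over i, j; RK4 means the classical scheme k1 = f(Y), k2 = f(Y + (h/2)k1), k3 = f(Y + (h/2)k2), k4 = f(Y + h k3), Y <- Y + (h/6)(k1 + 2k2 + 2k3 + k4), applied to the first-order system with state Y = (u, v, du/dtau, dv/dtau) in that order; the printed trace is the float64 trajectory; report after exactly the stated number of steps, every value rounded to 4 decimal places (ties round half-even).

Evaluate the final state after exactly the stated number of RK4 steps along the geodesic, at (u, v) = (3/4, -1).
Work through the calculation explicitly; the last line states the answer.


f(Y) = (du/dtau, dv/dtau, -Gamma^u_ij Y'^i Y'^j, -Gamma^v_ij Y'^i Y'^j) with the Gammas evaluated at the stage position; h = 0.050000; intermediate values shown to 6 dp
step 0: u = 0.7500, v = -1.0000, du/dtau = 2.0000, dv/dtau = 0.3750
step 1:
  k1: at (u, v) = (0.750000, -1.000000), (du/dtau, dv/dtau) = (2.000000, 0.375000); Gamma_uuu = 0.444444, Gamma_uuv = 0.000000, Gamma_uvv = 0.000000, Gamma_vuu = -0.444444, Gamma_vuv = 0.000000, Gamma_vvv = 0.000000; k1 = (2.000000, 0.375000, -1.777778, 1.777778)
  k2: at (u, v) = (0.800000, -0.990625), (du/dtau, dv/dtau) = (1.955556, 0.419444); Gamma_uuu = 0.453258, Gamma_uuv = 0.000000, Gamma_uvv = 0.000000, Gamma_vuu = -0.424929, Gamma_vuv = 0.000000, Gamma_vvv = 0.000000; k2 = (1.955556, 0.419444, -1.733347, 1.625013)
  k3: at (u, v) = (0.798889, -0.989514), (du/dtau, dv/dtau) = (1.956666, 0.415625); Gamma_uuu = 0.453084, Gamma_uuv = 0.000000, Gamma_uvv = 0.000000, Gamma_vuu = -0.425357, Gamma_vuv = 0.000000, Gamma_vvv = 0.000000; k3 = (1.956666, 0.415625, -1.734653, 1.628499)
  k4: at (u, v) = (0.847833, -0.979219), (du/dtau, dv/dtau) = (1.913267, 0.456425); Gamma_uuu = 0.459824, Gamma_uuv = 0.000000, Gamma_uvv = 0.000000, Gamma_vuu = -0.406764, Gamma_vuv = 0.000000, Gamma_vvv = 0.000000; k4 = (1.913267, 0.456425, -1.683228, 1.488997)
  Y <- Y + (h/6)(k1 + 2k2 + 2k3 + k4): u = 0.8478, v = -0.9792, du/dtau = 1.9134, dv/dtau = 0.4564
step 2:
  k1: at (u, v) = (0.847814, -0.979154), (du/dtau, dv/dtau) = (1.913358, 0.456448); Gamma_uuu = 0.459822, Gamma_uuv = 0.000000, Gamma_uvv = 0.000000, Gamma_vuu = -0.406771, Gamma_vuv = 0.000000, Gamma_vvv = 0.000000; k1 = (1.913358, 0.456448, -1.683380, 1.489164)
  k2: at (u, v) = (0.895648, -0.967742), (du/dtau, dv/dtau) = (1.871274, 0.493677); Gamma_uuu = 0.464744, Gamma_uuv = 0.000000, Gamma_uvv = 0.000000, Gamma_vuu = -0.389169, Gamma_vuv = 0.000000, Gamma_vvv = 0.000000; k2 = (1.871274, 0.493677, -1.627378, 1.362738)
  k3: at (u, v) = (0.894596, -0.966812), (du/dtau, dv/dtau) = (1.872674, 0.490517); Gamma_uuu = 0.464652, Gamma_uuv = 0.000000, Gamma_uvv = 0.000000, Gamma_vuu = -0.389549, Gamma_vuv = 0.000000, Gamma_vvv = 0.000000; k3 = (1.872674, 0.490517, -1.629493, 1.366113)
  k4: at (u, v) = (0.941448, -0.954628), (du/dtau, dv/dtau) = (1.831884, 0.524754); Gamma_uuu = 0.468074, Gamma_uuv = 0.000000, Gamma_uvv = 0.000000, Gamma_vuu = -0.372889, Gamma_vuv = 0.000000, Gamma_vvv = 0.000000; k4 = (1.831884, 0.524754, -1.570761, 1.251339)
  Y <- Y + (h/6)(k1 + 2k2 + 2k3 + k4): u = 0.9414, v = -0.9546, du/dtau = 1.8320, dv/dtau = 0.5248
step 3:
  k1: at (u, v) = (0.941424, -0.954574), (du/dtau, dv/dtau) = (1.831959, 0.524767); Gamma_uuu = 0.468072, Gamma_uuv = 0.000000, Gamma_uvv = 0.000000, Gamma_vuu = -0.372897, Gamma_vuv = 0.000000, Gamma_vvv = 0.000000; k1 = (1.831959, 0.524767, -1.570885, 1.251471)
  k2: at (u, v) = (0.987223, -0.941455), (du/dtau, dv/dtau) = (1.792687, 0.556053); Gamma_uuu = 0.470194, Gamma_uuv = 0.000000, Gamma_uvv = 0.000000, Gamma_vuu = -0.357209, Gamma_vuv = 0.000000, Gamma_vvv = 0.000000; k2 = (1.792687, 0.556053, -1.511074, 1.147974)
  k3: at (u, v) = (0.986241, -0.940672), (du/dtau, dv/dtau) = (1.794182, 0.553466); Gamma_uuu = 0.470160, Gamma_uuv = 0.000000, Gamma_uvv = 0.000000, Gamma_vuu = -0.357539, Gamma_vuv = 0.000000, Gamma_vvv = 0.000000; k3 = (1.794182, 0.553466, -1.513487, 1.150952)
  k4: at (u, v) = (1.031133, -0.926900), (du/dtau, dv/dtau) = (1.756285, 0.582314); Gamma_uuu = 0.471217, Gamma_uuv = 0.000000, Gamma_uvv = 0.000000, Gamma_vuu = -0.342742, Gamma_vuv = 0.000000, Gamma_vvv = 0.000000; k4 = (1.756285, 0.582314, -1.453485, 1.057200)
  Y <- Y + (h/6)(k1 + 2k2 + 2k3 + k4): u = 1.0311, v = -0.9269, du/dtau = 1.7563, dv/dtau = 0.5823
step 4:
  k1: at (u, v) = (1.031107, -0.926856), (du/dtau, dv/dtau) = (1.756347, 0.582321); Gamma_uuu = 0.471216, Gamma_uuv = 0.000000, Gamma_uvv = 0.000000, Gamma_vuu = -0.342750, Gamma_vuv = 0.000000, Gamma_vvv = 0.000000; k1 = (1.756347, 0.582321, -1.453587, 1.057301)
  k2: at (u, v) = (1.075016, -0.912298), (du/dtau, dv/dtau) = (1.720007, 0.608754); Gamma_uuu = 0.471362, Gamma_uuv = 0.000000, Gamma_uvv = 0.000000, Gamma_vuu = -0.328852, Gamma_vuv = 0.000000, Gamma_vvv = 0.000000; k2 = (1.720007, 0.608754, -1.394489, 0.972885)
  k3: at (u, v) = (1.074107, -0.911637), (du/dtau, dv/dtau) = (1.721485, 0.606643); Gamma_uuu = 0.471367, Gamma_uuv = 0.000000, Gamma_uvv = 0.000000, Gamma_vuu = -0.329134, Gamma_vuv = 0.000000, Gamma_vvv = 0.000000; k3 = (1.721485, 0.606643, -1.396901, 0.975392)
  k4: at (u, v) = (1.117181, -0.896524), (du/dtau, dv/dtau) = (1.686502, 0.631091); Gamma_uuu = 0.470770, Gamma_uuv = 0.000000, Gamma_uvv = 0.000000, Gamma_vuu = -0.316043, Gamma_vuv = 0.000000, Gamma_vvv = 0.000000; k4 = (1.686502, 0.631091, -1.339005, 0.898918)
  Y <- Y + (h/6)(k1 + 2k2 + 2k3 + k4): u = 1.1172, v = -0.8965, du/dtau = 1.6866, dv/dtau = 0.6311

Answer: u = 1.1172, v = -0.8965, du/dtau = 1.6866, dv/dtau = 0.6311


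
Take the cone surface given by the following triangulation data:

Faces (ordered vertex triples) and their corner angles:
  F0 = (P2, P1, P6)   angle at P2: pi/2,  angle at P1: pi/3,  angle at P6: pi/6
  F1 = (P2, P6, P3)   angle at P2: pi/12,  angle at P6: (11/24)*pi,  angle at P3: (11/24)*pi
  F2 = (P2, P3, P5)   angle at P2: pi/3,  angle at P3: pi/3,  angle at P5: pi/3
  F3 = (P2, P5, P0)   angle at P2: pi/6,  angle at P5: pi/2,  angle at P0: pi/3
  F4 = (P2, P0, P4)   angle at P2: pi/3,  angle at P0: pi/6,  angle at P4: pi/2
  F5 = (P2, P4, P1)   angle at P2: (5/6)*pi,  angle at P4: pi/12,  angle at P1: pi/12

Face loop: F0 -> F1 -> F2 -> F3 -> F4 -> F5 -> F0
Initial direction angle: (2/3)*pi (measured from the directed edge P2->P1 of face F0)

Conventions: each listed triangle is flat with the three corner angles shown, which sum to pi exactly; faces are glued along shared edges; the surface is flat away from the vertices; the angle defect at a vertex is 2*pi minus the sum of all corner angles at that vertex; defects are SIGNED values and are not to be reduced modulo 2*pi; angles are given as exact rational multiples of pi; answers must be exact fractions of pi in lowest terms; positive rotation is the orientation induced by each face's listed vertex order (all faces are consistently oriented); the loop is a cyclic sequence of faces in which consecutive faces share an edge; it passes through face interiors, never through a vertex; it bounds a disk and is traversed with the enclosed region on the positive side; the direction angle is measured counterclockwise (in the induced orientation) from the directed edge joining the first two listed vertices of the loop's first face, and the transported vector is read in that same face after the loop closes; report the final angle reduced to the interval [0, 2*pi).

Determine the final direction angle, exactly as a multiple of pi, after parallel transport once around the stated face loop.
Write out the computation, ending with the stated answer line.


enclosed vertex P2: corner angles sum to (9/4)*pi, defect = 2*pi - (9/4)*pi = -pi/4
final direction = starting direction + enclosed defect total, reduced mod 2*pi (induced orientation)
final angle = (2/3)*pi - pi/4 = (5/12)*pi (mod 2*pi)

Answer: final direction angle = (5/12)*pi


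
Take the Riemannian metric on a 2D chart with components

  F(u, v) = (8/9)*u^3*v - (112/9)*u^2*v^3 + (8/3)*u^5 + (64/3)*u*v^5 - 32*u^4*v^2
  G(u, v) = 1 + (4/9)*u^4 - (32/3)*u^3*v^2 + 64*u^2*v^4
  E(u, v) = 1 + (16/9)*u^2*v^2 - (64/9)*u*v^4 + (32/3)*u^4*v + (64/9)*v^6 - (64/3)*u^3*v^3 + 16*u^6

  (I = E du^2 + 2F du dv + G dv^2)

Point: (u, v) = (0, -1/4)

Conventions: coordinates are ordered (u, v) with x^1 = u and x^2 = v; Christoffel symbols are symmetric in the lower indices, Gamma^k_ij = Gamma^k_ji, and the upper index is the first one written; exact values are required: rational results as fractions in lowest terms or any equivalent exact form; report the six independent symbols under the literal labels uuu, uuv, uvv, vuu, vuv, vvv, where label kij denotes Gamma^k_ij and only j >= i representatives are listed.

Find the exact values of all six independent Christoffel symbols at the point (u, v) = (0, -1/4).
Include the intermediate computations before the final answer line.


E = 577/576, F = 0, G = 1 at the point
E_u = -1/36, E_v = -1/24, F_u = -1/48, F_v = 0, G_u = 0, G_v = 0
EG - F^2 = 577/576;  g^inv = (576/577) * [[1, 0], [0, 577/576]]
first-kind symbols [ij,l] = (1/2)(d_i g_jl + d_j g_il - d_l g_ij): [uu,u] = E_u/2 = -1/72, [uu,v] = F_u - E_v/2 = 0, [uv,u] = E_v/2 = -1/48, [uv,v] = G_u/2 = 0, [vv,u] = F_v - G_u/2 = 0, [vv,v] = G_v/2 = 0
Gamma^u_ij = (G*[ij,u] - F*[ij,v])/(EG - F^2), Gamma^v_ij = (E*[ij,v] - F*[ij,u])/(EG - F^2)

Answer: Gamma_uuu = -8/577, Gamma_uuv = -12/577, Gamma_uvv = 0, Gamma_vuu = 0, Gamma_vuv = 0, Gamma_vvv = 0


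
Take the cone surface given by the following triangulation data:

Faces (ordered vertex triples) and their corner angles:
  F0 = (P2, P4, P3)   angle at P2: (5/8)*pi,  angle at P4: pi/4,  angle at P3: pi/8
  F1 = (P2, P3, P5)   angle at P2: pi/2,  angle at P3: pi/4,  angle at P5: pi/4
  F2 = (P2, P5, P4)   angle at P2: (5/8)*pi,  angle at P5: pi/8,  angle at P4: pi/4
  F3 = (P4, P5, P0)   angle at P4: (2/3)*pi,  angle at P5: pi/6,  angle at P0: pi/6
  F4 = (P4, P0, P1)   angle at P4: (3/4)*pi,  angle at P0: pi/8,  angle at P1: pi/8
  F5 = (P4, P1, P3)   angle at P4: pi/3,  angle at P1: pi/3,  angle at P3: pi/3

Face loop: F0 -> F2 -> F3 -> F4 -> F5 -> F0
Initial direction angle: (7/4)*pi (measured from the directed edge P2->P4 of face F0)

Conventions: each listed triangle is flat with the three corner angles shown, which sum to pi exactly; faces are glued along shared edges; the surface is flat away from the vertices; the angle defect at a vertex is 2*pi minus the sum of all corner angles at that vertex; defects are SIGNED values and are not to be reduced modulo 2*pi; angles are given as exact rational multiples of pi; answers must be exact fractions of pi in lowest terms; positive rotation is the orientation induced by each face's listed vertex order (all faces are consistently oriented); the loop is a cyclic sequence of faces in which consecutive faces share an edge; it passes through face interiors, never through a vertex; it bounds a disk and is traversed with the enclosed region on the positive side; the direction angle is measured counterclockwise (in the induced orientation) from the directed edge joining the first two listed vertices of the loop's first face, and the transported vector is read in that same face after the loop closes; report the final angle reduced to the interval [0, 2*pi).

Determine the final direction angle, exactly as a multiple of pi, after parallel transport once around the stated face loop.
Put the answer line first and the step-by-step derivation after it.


Answer: final direction angle = (3/2)*pi

enclosed vertex P4: corner angles sum to (9/4)*pi, defect = 2*pi - (9/4)*pi = -pi/4
adding the enclosed defects to the starting angle (mod 2*pi, induced orientation) gives the holonomy
final angle = (7/4)*pi - pi/4 = (3/2)*pi (mod 2*pi)


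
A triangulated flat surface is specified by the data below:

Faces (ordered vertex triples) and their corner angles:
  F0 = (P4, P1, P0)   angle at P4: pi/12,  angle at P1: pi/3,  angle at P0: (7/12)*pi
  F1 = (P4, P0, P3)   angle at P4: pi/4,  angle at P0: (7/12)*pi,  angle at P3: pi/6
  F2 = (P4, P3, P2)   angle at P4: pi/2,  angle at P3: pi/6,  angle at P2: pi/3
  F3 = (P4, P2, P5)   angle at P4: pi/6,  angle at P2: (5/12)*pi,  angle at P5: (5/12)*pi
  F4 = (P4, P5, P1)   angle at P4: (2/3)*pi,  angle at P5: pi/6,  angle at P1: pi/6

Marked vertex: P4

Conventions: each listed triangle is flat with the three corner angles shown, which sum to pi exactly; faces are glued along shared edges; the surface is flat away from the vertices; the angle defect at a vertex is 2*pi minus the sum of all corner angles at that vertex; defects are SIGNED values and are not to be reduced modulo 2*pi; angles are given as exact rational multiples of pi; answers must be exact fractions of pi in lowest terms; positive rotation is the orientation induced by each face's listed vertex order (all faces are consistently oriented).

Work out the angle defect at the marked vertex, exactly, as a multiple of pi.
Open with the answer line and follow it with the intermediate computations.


Answer: defect(P4) = pi/3

Sum of corner angles at P4: (5/3)*pi
defect = 2*pi - (5/3)*pi


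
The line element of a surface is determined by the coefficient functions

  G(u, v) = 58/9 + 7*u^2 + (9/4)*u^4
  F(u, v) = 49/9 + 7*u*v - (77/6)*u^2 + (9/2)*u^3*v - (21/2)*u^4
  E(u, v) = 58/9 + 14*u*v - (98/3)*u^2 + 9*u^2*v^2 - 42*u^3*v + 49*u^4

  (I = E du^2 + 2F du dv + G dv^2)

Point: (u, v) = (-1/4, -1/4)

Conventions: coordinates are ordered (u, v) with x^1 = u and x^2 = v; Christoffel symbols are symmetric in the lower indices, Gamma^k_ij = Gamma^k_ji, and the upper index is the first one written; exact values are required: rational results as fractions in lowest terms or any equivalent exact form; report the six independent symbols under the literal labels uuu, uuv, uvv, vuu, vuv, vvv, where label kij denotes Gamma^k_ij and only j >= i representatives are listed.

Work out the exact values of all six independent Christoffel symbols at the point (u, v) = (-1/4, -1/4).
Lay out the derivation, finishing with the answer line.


E = 769/144, F = 5825/1152, G = 63505/9216 at the point
E_u = 275/24, E_v = -25/8, F_u = 1963/384, F_v = -233/128, G_u = -233/64, G_v = 0
EG - F^2 = 103505/9216;  g^inv = (9216/103505) * [[63505/9216, -5825/1152], [-5825/1152, 769/144]]
first-kind symbols [ij,l] = (1/2)(d_i g_jl + d_j g_il - d_l g_ij): [uu,u] = E_u/2 = 275/48, [uu,v] = F_u - E_v/2 = 2563/384, [uv,u] = E_v/2 = -25/16, [uv,v] = G_u/2 = -233/128, [vv,u] = F_v - G_u/2 = 0, [vv,v] = G_v/2 = 0
Gamma^u_ij = (G*[ij,u] - F*[ij,v])/(EG - F^2), Gamma^v_ij = (E*[ij,v] - F*[ij,u])/(EG - F^2)

Answer: Gamma_uuu = 10560/20701, Gamma_uuv = -2880/20701, Gamma_uvv = 0, Gamma_vuu = 61512/103505, Gamma_vuv = -16776/103505, Gamma_vvv = 0


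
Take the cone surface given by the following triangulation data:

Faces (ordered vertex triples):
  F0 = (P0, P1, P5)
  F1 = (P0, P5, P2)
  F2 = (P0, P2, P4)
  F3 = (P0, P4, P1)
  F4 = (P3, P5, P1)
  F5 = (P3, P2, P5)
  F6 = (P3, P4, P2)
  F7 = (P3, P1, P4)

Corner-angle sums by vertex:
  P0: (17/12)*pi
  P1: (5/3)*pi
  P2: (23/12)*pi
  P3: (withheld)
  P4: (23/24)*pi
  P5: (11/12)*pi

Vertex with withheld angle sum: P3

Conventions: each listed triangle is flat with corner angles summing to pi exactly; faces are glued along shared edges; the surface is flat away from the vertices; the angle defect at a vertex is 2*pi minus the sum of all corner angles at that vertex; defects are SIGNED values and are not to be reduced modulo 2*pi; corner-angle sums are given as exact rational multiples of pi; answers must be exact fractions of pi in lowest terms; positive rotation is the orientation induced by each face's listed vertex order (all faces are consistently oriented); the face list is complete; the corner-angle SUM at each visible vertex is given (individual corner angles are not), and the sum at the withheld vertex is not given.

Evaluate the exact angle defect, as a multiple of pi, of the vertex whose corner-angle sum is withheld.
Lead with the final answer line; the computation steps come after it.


Answer: defect(P3) = (7/8)*pi

V = 6, E = 12, F = 8; chi = V - E + F = 2
Gauss-Bonnet: total defect = 2*pi*chi = 4*pi; visible defects sum to (25/8)*pi


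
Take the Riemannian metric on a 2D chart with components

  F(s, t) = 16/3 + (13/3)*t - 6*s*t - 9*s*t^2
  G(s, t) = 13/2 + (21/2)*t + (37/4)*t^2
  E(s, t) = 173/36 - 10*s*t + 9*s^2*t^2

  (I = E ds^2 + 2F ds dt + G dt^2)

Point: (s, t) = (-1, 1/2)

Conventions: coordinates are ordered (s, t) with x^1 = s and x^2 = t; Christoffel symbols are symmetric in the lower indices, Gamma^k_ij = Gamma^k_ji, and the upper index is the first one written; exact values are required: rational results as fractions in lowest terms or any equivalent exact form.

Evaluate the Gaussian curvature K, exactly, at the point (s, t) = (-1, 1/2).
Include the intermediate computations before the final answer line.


E = 217/18, F = 51/4, G = 225/16, EG - F^2 = 223/32 at the point
E_s = -19/2, E_t = 19, F_s = -21/4, F_t = 58/3, G_s = 0, G_t = 79/4
E_tt = 18, F_st = -15, G_ss = 0
Using the Brioschi determinant formula for K from the metric derivatives:
M1 = [[-E_tt/2 + F_st - G_ss/2, E_s/2, F_s - E_t/2], [F_t - G_s/2, E, F], [G_t/2, F, G]] = [[-24, -19/4, -59/4], [58/3, 217/18, 51/4], [79/8, 51/4, 225/16]]; det M1 = -1559585/1152
M2 = [[0, E_t/2, G_s/2], [E_t/2, E, F], [G_s/2, F, G]] = [[0, 19/2, 0], [19/2, 217/18, 51/4], [0, 51/4, 225/16]]; det M2 = -81225/64
det M1 - det M2 = -97535/1152; K = -97535/1152 / (223/32)^2 = -780280/447561

Answer: K = -780280/447561


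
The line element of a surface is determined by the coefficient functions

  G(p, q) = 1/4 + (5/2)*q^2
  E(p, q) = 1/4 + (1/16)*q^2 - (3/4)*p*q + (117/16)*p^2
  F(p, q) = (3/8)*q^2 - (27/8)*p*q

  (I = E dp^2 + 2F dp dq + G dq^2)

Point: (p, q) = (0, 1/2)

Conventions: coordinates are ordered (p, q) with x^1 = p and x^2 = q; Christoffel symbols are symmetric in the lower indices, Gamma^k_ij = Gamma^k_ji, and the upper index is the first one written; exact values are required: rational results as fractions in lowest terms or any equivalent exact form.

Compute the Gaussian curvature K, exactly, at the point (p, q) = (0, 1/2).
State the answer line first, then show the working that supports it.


Answer: K = -228672/52441

E = 17/64, F = 3/32, G = 7/8, EG - F^2 = 229/1024 at the point
E_p = -3/8, E_q = 1/16, F_p = -27/16, F_q = 3/8, G_p = 0, G_q = 5/2
E_qq = 1/8, F_pq = -27/8, G_pp = 0
By Brioschi, K is (det M1 - det M2) divided by (EG - F^2) squared.
M1 = [[-E_qq/2 + F_pq - G_pp/2, E_p/2, F_p - E_q/2], [F_q - G_p/2, E, F], [G_q/2, F, G]] = [[-55/16, -3/16, -55/32], [3/8, 17/64, 3/32], [5/4, 3/32, 7/8]]; det M1 = -3587/16384
M2 = [[0, E_q/2, G_p/2], [E_q/2, E, F], [G_p/2, F, G]] = [[0, 1/32, 0], [1/32, 17/64, 3/32], [0, 3/32, 7/8]]; det M2 = -7/8192
det M1 - det M2 = -3573/16384; K = -3573/16384 / (229/1024)^2 = -228672/52441


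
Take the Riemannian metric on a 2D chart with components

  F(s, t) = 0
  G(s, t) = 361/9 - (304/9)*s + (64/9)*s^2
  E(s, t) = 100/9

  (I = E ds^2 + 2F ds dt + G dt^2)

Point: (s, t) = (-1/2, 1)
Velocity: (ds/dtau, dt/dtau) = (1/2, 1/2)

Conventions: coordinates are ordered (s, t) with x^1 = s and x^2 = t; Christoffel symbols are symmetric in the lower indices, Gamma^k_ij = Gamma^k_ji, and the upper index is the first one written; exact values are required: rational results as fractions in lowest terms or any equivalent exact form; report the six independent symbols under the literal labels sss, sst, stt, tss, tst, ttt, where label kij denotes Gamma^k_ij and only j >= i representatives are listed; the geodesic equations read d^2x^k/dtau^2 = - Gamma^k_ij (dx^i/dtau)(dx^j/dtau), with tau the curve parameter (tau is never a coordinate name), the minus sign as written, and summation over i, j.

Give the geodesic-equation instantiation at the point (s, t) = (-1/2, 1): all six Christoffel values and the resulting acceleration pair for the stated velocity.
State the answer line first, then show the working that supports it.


Answer: Gamma_sss = 0, Gamma_sst = 0, Gamma_stt = 46/25, Gamma_tss = 0, Gamma_tst = -8/23, Gamma_ttt = 0; accelerations (d^2s/dtau^2, d^2t/dtau^2) = (-23/50, 4/23)

E = 100/9, F = 0, G = 529/9 at the point
E_s = 0, E_t = 0, F_s = 0, F_t = 0, G_s = -368/9, G_t = 0
EG - F^2 = 52900/81;  g^inv = (81/52900) * [[529/9, 0], [0, 100/9]]
first-kind symbols [ij,l] = (1/2)(d_i g_jl + d_j g_il - d_l g_ij): [ss,s] = E_s/2 = 0, [ss,t] = F_s - E_t/2 = 0, [st,s] = E_t/2 = 0, [st,t] = G_s/2 = -184/9, [tt,s] = F_t - G_s/2 = 184/9, [tt,t] = G_t/2 = 0
Gamma^s_ij = (G*[ij,s] - F*[ij,t])/(EG - F^2), Gamma^t_ij = (E*[ij,t] - F*[ij,s])/(EG - F^2)
Gamma_sss = 0, Gamma_sst = 0, Gamma_stt = 46/25, Gamma_tss = 0, Gamma_tst = -8/23, Gamma_ttt = 0
d^2s/dtau^2 = -(Gamma_sss*(1/2)^2 + 2*Gamma_sst*(1/2)*(1/2) + Gamma_stt*(1/2)^2) = -23/50
d^2t/dtau^2 = -(Gamma_tss*(1/2)^2 + 2*Gamma_tst*(1/2)*(1/2) + Gamma_ttt*(1/2)^2) = 4/23
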